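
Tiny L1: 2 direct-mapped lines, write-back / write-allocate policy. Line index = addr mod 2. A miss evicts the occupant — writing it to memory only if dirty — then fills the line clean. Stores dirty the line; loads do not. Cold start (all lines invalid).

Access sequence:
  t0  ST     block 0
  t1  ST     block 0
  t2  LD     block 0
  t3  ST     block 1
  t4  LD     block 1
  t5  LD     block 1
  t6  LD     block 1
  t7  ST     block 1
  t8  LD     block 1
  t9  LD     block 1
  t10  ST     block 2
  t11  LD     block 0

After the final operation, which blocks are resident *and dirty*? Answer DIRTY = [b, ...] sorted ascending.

0: W B0 -> L0 miss  d=D]
1: W B0 -> L0 hit  d=D]
2: R B0 -> L0 hit  d=D]
3: W B1 -> L1 miss  d=D]
4: R B1 -> L1 hit  d=D]
5: R B1 -> L1 hit  d=D]
6: R B1 -> L1 hit  d=D]
7: W B1 -> L1 hit  d=D]
8: R B1 -> L1 hit  d=D]
9: R B1 -> L1 hit  d=D]
10: W B2 -> L0 miss wb->B0  d=D]
11: R B0 -> L0 miss wb->B2  d=-]

DIRTY = [1]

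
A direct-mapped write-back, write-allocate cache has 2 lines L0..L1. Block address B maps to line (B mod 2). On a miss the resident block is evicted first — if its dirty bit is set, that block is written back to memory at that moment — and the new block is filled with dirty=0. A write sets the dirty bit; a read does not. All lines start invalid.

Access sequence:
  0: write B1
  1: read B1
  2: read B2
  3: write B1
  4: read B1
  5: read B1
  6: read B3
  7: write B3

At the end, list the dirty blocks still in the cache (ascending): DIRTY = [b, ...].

DIRTY = [3]

0: W B1 -> L1 miss  d=D]
1: R B1 -> L1 hit  d=D]
2: R B2 -> L0 miss  d=-]
3: W B1 -> L1 hit  d=D]
4: R B1 -> L1 hit  d=D]
5: R B1 -> L1 hit  d=D]
6: R B3 -> L1 miss wb->B1  d=-]
7: W B3 -> L1 hit  d=D]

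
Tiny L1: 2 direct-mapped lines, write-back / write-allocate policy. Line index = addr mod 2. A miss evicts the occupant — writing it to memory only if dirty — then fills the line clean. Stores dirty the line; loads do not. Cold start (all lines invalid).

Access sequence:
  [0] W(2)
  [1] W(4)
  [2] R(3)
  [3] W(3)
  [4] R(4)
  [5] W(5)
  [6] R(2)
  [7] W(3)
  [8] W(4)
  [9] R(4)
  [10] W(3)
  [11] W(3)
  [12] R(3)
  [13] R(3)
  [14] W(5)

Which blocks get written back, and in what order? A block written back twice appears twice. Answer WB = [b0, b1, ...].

  0 | W B2 → L0 miss [D]
  1 | W B4 → L0 miss wb→B2 [D]
  2 | R B3 → L1 miss [-]
  3 | W B3 → L1 hit [D]
  4 | R B4 → L0 hit [D]
  5 | W B5 → L1 miss wb→B3 [D]
  6 | R B2 → L0 miss wb→B4 [-]
  7 | W B3 → L1 miss wb→B5 [D]
  8 | W B4 → L0 miss [D]
  9 | R B4 → L0 hit [D]
  10 | W B3 → L1 hit [D]
  11 | W B3 → L1 hit [D]
  12 | R B3 → L1 hit [D]
  13 | R B3 → L1 hit [D]
  14 | W B5 → L1 miss wb→B3 [D]

WB = [2, 3, 4, 5, 3]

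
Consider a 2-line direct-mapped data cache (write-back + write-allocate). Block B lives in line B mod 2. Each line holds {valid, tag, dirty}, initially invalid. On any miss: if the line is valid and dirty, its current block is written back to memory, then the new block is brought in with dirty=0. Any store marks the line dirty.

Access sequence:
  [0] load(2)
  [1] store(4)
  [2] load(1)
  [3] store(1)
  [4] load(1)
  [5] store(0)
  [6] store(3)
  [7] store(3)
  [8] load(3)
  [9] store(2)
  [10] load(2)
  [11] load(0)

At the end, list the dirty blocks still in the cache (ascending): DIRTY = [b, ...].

0: R B2 → L0 miss [-]
1: W B4 → L0 miss [D]
2: R B1 → L1 miss [-]
3: W B1 → L1 hit [D]
4: R B1 → L1 hit [D]
5: W B0 → L0 miss wb→B4 [D]
6: W B3 → L1 miss wb→B1 [D]
7: W B3 → L1 hit [D]
8: R B3 → L1 hit [D]
9: W B2 → L0 miss wb→B0 [D]
10: R B2 → L0 hit [D]
11: R B0 → L0 miss wb→B2 [-]

DIRTY = [3]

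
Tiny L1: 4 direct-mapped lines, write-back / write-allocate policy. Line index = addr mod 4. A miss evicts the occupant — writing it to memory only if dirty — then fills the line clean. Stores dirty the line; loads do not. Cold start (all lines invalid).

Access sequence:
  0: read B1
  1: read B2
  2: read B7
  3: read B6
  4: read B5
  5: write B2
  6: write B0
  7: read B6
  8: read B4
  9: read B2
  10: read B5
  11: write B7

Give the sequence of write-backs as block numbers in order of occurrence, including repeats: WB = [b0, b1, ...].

WB = [2, 0]

0: R B1 → L1 miss [-]
1: R B2 → L2 miss [-]
2: R B7 → L3 miss [-]
3: R B6 → L2 miss [-]
4: R B5 → L1 miss [-]
5: W B2 → L2 miss [D]
6: W B0 → L0 miss [D]
7: R B6 → L2 miss wb→B2 [-]
8: R B4 → L0 miss wb→B0 [-]
9: R B2 → L2 miss [-]
10: R B5 → L1 hit [-]
11: W B7 → L3 hit [D]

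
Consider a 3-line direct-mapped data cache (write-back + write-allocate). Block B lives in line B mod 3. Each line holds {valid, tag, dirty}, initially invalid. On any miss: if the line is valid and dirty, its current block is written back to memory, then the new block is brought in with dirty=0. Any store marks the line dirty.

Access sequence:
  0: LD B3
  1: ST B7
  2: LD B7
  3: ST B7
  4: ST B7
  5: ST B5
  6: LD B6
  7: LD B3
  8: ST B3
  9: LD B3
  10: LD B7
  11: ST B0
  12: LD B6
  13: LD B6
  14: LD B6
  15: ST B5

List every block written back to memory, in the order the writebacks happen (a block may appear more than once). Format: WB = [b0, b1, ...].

WB = [3, 0]

0: R B3 → L0 miss [-]
1: W B7 → L1 miss [D]
2: R B7 → L1 hit [D]
3: W B7 → L1 hit [D]
4: W B7 → L1 hit [D]
5: W B5 → L2 miss [D]
6: R B6 → L0 miss [-]
7: R B3 → L0 miss [-]
8: W B3 → L0 hit [D]
9: R B3 → L0 hit [D]
10: R B7 → L1 hit [D]
11: W B0 → L0 miss wb→B3 [D]
12: R B6 → L0 miss wb→B0 [-]
13: R B6 → L0 hit [-]
14: R B6 → L0 hit [-]
15: W B5 → L2 hit [D]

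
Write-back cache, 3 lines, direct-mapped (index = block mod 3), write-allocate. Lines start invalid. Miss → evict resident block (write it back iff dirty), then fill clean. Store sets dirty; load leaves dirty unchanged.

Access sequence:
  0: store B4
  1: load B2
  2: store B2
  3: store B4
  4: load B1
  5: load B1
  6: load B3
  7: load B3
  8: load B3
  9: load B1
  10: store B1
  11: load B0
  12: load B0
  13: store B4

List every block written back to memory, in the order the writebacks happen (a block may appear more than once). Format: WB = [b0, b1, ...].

  0 | W B4 → L1 miss [D]
  1 | R B2 → L2 miss [-]
  2 | W B2 → L2 hit [D]
  3 | W B4 → L1 hit [D]
  4 | R B1 → L1 miss wb→B4 [-]
  5 | R B1 → L1 hit [-]
  6 | R B3 → L0 miss [-]
  7 | R B3 → L0 hit [-]
  8 | R B3 → L0 hit [-]
  9 | R B1 → L1 hit [-]
  10 | W B1 → L1 hit [D]
  11 | R B0 → L0 miss [-]
  12 | R B0 → L0 hit [-]
  13 | W B4 → L1 miss wb→B1 [D]

WB = [4, 1]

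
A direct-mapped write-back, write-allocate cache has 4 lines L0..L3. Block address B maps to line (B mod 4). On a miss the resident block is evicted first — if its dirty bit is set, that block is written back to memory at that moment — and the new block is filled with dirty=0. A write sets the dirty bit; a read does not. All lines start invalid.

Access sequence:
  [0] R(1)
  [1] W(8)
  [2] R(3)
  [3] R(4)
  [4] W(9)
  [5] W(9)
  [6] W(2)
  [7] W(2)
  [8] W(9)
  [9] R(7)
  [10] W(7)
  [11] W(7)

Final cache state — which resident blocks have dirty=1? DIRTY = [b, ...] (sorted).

DIRTY = [2, 7, 9]

  0 | R B1 → L1 miss [-]
  1 | W B8 → L0 miss [D]
  2 | R B3 → L3 miss [-]
  3 | R B4 → L0 miss wb→B8 [-]
  4 | W B9 → L1 miss [D]
  5 | W B9 → L1 hit [D]
  6 | W B2 → L2 miss [D]
  7 | W B2 → L2 hit [D]
  8 | W B9 → L1 hit [D]
  9 | R B7 → L3 miss [-]
  10 | W B7 → L3 hit [D]
  11 | W B7 → L3 hit [D]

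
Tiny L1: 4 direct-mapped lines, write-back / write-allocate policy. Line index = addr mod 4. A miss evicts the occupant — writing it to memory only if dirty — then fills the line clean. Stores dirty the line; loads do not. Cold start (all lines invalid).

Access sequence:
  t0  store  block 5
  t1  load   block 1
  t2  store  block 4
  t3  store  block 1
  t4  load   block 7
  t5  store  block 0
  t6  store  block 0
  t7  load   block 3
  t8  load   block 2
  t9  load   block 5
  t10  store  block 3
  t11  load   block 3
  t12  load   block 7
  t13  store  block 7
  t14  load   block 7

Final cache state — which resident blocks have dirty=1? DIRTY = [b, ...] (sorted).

0: W B5 -> L1 miss  d=D]
1: R B1 -> L1 miss wb->B5  d=-]
2: W B4 -> L0 miss  d=D]
3: W B1 -> L1 hit  d=D]
4: R B7 -> L3 miss  d=-]
5: W B0 -> L0 miss wb->B4  d=D]
6: W B0 -> L0 hit  d=D]
7: R B3 -> L3 miss  d=-]
8: R B2 -> L2 miss  d=-]
9: R B5 -> L1 miss wb->B1  d=-]
10: W B3 -> L3 hit  d=D]
11: R B3 -> L3 hit  d=D]
12: R B7 -> L3 miss wb->B3  d=-]
13: W B7 -> L3 hit  d=D]
14: R B7 -> L3 hit  d=D]

DIRTY = [0, 7]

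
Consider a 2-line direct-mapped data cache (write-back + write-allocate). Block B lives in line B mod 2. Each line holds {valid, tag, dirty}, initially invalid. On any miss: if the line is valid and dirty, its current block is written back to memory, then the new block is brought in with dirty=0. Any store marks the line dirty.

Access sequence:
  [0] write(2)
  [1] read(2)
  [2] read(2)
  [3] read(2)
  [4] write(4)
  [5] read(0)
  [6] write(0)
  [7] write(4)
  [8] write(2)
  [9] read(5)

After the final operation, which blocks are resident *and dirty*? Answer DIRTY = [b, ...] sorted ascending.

0: W B2 → L0 miss [D]
1: R B2 → L0 hit [D]
2: R B2 → L0 hit [D]
3: R B2 → L0 hit [D]
4: W B4 → L0 miss wb→B2 [D]
5: R B0 → L0 miss wb→B4 [-]
6: W B0 → L0 hit [D]
7: W B4 → L0 miss wb→B0 [D]
8: W B2 → L0 miss wb→B4 [D]
9: R B5 → L1 miss [-]

DIRTY = [2]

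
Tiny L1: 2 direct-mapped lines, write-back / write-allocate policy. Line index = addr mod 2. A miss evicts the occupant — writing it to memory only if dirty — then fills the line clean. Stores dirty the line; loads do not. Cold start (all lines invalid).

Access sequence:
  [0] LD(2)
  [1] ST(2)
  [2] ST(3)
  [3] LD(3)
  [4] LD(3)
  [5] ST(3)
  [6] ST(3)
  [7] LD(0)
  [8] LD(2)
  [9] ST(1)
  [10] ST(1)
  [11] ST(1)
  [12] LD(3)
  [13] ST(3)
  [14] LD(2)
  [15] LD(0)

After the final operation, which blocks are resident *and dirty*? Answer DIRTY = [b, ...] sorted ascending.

  0 | R B2 → L0 miss [-]
  1 | W B2 → L0 hit [D]
  2 | W B3 → L1 miss [D]
  3 | R B3 → L1 hit [D]
  4 | R B3 → L1 hit [D]
  5 | W B3 → L1 hit [D]
  6 | W B3 → L1 hit [D]
  7 | R B0 → L0 miss wb→B2 [-]
  8 | R B2 → L0 miss [-]
  9 | W B1 → L1 miss wb→B3 [D]
  10 | W B1 → L1 hit [D]
  11 | W B1 → L1 hit [D]
  12 | R B3 → L1 miss wb→B1 [-]
  13 | W B3 → L1 hit [D]
  14 | R B2 → L0 hit [-]
  15 | R B0 → L0 miss [-]

DIRTY = [3]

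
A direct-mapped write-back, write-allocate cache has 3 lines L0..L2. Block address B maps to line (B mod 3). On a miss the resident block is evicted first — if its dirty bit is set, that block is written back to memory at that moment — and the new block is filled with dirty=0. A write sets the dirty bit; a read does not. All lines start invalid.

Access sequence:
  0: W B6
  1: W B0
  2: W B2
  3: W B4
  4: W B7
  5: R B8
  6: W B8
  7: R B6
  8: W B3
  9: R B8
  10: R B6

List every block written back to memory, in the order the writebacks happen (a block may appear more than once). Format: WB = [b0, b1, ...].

  0 | W B6 → L0 miss [D]
  1 | W B0 → L0 miss wb→B6 [D]
  2 | W B2 → L2 miss [D]
  3 | W B4 → L1 miss [D]
  4 | W B7 → L1 miss wb→B4 [D]
  5 | R B8 → L2 miss wb→B2 [-]
  6 | W B8 → L2 hit [D]
  7 | R B6 → L0 miss wb→B0 [-]
  8 | W B3 → L0 miss [D]
  9 | R B8 → L2 hit [D]
  10 | R B6 → L0 miss wb→B3 [-]

WB = [6, 4, 2, 0, 3]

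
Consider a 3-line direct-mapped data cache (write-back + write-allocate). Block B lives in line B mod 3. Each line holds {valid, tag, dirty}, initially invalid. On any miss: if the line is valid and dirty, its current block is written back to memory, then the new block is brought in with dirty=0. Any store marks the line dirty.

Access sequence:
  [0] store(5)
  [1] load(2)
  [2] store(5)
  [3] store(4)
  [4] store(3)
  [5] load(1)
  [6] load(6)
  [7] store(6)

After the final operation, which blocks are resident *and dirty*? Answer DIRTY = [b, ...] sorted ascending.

  0 | W B5 → L2 miss [D]
  1 | R B2 → L2 miss wb→B5 [-]
  2 | W B5 → L2 miss [D]
  3 | W B4 → L1 miss [D]
  4 | W B3 → L0 miss [D]
  5 | R B1 → L1 miss wb→B4 [-]
  6 | R B6 → L0 miss wb→B3 [-]
  7 | W B6 → L0 hit [D]

DIRTY = [5, 6]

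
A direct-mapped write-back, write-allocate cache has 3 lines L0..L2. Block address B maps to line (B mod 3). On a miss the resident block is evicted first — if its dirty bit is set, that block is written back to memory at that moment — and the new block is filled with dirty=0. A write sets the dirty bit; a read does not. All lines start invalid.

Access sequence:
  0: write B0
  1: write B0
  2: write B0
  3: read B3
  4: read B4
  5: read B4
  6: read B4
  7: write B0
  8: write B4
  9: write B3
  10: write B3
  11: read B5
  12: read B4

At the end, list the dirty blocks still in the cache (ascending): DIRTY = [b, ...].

DIRTY = [3, 4]

0: W B0 -> L0 miss  d=D]
1: W B0 -> L0 hit  d=D]
2: W B0 -> L0 hit  d=D]
3: R B3 -> L0 miss wb->B0  d=-]
4: R B4 -> L1 miss  d=-]
5: R B4 -> L1 hit  d=-]
6: R B4 -> L1 hit  d=-]
7: W B0 -> L0 miss  d=D]
8: W B4 -> L1 hit  d=D]
9: W B3 -> L0 miss wb->B0  d=D]
10: W B3 -> L0 hit  d=D]
11: R B5 -> L2 miss  d=-]
12: R B4 -> L1 hit  d=D]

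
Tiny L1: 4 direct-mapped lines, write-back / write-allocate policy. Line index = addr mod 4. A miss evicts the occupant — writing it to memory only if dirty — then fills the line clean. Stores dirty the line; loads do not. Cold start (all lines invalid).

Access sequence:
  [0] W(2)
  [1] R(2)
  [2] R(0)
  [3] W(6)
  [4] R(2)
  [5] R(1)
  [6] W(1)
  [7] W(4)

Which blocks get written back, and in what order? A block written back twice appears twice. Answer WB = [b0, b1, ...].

WB = [2, 6]

0: W B2 → L2 miss [D]
1: R B2 → L2 hit [D]
2: R B0 → L0 miss [-]
3: W B6 → L2 miss wb→B2 [D]
4: R B2 → L2 miss wb→B6 [-]
5: R B1 → L1 miss [-]
6: W B1 → L1 hit [D]
7: W B4 → L0 miss [D]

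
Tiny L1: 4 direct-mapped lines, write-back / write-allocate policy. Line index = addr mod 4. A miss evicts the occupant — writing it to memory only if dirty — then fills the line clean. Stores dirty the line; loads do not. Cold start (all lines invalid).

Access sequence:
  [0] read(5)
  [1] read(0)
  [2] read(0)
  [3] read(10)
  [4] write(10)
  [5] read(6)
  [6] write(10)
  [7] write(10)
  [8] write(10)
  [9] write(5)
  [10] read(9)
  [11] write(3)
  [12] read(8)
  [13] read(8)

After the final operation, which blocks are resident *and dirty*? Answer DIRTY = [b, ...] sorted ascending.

DIRTY = [3, 10]

0: R B5 -> L1 miss  d=-]
1: R B0 -> L0 miss  d=-]
2: R B0 -> L0 hit  d=-]
3: R B10 -> L2 miss  d=-]
4: W B10 -> L2 hit  d=D]
5: R B6 -> L2 miss wb->B10  d=-]
6: W B10 -> L2 miss  d=D]
7: W B10 -> L2 hit  d=D]
8: W B10 -> L2 hit  d=D]
9: W B5 -> L1 hit  d=D]
10: R B9 -> L1 miss wb->B5  d=-]
11: W B3 -> L3 miss  d=D]
12: R B8 -> L0 miss  d=-]
13: R B8 -> L0 hit  d=-]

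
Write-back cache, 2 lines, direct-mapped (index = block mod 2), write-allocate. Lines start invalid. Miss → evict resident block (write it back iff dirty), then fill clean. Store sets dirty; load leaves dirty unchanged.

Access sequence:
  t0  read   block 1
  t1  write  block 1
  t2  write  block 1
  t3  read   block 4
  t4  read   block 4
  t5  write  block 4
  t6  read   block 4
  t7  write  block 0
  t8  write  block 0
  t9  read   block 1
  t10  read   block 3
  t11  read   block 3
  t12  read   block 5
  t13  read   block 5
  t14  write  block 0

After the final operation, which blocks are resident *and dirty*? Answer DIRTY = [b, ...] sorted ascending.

DIRTY = [0]

0: R B1 → L1 miss [-]
1: W B1 → L1 hit [D]
2: W B1 → L1 hit [D]
3: R B4 → L0 miss [-]
4: R B4 → L0 hit [-]
5: W B4 → L0 hit [D]
6: R B4 → L0 hit [D]
7: W B0 → L0 miss wb→B4 [D]
8: W B0 → L0 hit [D]
9: R B1 → L1 hit [D]
10: R B3 → L1 miss wb→B1 [-]
11: R B3 → L1 hit [-]
12: R B5 → L1 miss [-]
13: R B5 → L1 hit [-]
14: W B0 → L0 hit [D]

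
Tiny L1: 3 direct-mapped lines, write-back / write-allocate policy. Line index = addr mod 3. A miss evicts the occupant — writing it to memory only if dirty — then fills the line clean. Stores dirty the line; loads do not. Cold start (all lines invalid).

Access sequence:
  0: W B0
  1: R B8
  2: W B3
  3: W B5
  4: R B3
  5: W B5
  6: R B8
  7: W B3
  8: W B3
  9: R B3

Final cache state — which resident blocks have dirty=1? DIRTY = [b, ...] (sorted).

DIRTY = [3]

0: W B0 → L0 miss [D]
1: R B8 → L2 miss [-]
2: W B3 → L0 miss wb→B0 [D]
3: W B5 → L2 miss [D]
4: R B3 → L0 hit [D]
5: W B5 → L2 hit [D]
6: R B8 → L2 miss wb→B5 [-]
7: W B3 → L0 hit [D]
8: W B3 → L0 hit [D]
9: R B3 → L0 hit [D]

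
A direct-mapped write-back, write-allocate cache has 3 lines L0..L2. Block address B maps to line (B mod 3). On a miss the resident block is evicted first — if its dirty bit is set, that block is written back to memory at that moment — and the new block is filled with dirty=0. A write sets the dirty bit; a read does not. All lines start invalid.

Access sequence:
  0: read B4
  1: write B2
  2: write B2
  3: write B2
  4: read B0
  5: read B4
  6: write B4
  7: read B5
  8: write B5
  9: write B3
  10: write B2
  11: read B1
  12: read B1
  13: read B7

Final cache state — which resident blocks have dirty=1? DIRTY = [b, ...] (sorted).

0: R B4 → L1 miss [-]
1: W B2 → L2 miss [D]
2: W B2 → L2 hit [D]
3: W B2 → L2 hit [D]
4: R B0 → L0 miss [-]
5: R B4 → L1 hit [-]
6: W B4 → L1 hit [D]
7: R B5 → L2 miss wb→B2 [-]
8: W B5 → L2 hit [D]
9: W B3 → L0 miss [D]
10: W B2 → L2 miss wb→B5 [D]
11: R B1 → L1 miss wb→B4 [-]
12: R B1 → L1 hit [-]
13: R B7 → L1 miss [-]

DIRTY = [2, 3]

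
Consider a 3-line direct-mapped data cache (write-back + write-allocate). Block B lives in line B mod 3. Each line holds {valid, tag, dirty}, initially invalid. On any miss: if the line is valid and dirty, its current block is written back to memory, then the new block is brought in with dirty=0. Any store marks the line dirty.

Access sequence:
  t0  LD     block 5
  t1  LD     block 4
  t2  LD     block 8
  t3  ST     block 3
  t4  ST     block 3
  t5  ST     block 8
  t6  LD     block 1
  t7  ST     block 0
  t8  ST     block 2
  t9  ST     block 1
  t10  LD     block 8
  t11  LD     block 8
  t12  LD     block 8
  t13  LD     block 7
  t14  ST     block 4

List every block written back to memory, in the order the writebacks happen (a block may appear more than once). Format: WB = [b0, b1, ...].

WB = [3, 8, 2, 1]

0: R B5 -> L2 miss  d=-]
1: R B4 -> L1 miss  d=-]
2: R B8 -> L2 miss  d=-]
3: W B3 -> L0 miss  d=D]
4: W B3 -> L0 hit  d=D]
5: W B8 -> L2 hit  d=D]
6: R B1 -> L1 miss  d=-]
7: W B0 -> L0 miss wb->B3  d=D]
8: W B2 -> L2 miss wb->B8  d=D]
9: W B1 -> L1 hit  d=D]
10: R B8 -> L2 miss wb->B2  d=-]
11: R B8 -> L2 hit  d=-]
12: R B8 -> L2 hit  d=-]
13: R B7 -> L1 miss wb->B1  d=-]
14: W B4 -> L1 miss  d=D]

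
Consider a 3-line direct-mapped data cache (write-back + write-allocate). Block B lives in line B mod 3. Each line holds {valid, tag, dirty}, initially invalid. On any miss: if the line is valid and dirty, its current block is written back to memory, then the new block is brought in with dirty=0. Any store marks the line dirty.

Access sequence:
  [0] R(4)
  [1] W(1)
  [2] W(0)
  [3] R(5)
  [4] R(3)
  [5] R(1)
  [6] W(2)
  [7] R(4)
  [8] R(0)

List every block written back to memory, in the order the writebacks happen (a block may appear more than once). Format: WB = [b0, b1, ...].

WB = [0, 1]

  0 | R B4 → L1 miss [-]
  1 | W B1 → L1 miss [D]
  2 | W B0 → L0 miss [D]
  3 | R B5 → L2 miss [-]
  4 | R B3 → L0 miss wb→B0 [-]
  5 | R B1 → L1 hit [D]
  6 | W B2 → L2 miss [D]
  7 | R B4 → L1 miss wb→B1 [-]
  8 | R B0 → L0 miss [-]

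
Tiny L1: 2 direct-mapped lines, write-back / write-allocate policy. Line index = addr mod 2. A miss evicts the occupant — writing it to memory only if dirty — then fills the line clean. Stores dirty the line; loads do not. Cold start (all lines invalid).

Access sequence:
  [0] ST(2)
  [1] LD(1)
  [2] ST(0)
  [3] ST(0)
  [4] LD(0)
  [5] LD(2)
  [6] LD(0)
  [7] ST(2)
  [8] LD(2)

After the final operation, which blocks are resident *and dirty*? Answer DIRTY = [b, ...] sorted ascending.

0: W B2 → L0 miss [D]
1: R B1 → L1 miss [-]
2: W B0 → L0 miss wb→B2 [D]
3: W B0 → L0 hit [D]
4: R B0 → L0 hit [D]
5: R B2 → L0 miss wb→B0 [-]
6: R B0 → L0 miss [-]
7: W B2 → L0 miss [D]
8: R B2 → L0 hit [D]

DIRTY = [2]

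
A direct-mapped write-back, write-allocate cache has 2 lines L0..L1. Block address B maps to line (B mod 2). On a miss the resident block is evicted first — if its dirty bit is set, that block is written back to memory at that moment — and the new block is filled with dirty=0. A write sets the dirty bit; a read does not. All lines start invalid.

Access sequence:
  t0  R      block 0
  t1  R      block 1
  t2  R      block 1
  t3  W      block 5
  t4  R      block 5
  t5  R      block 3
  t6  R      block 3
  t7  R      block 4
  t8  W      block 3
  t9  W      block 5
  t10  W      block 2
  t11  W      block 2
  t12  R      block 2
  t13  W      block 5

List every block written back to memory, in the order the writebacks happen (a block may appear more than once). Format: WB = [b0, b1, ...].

WB = [5, 3]

0: R B0 → L0 miss [-]
1: R B1 → L1 miss [-]
2: R B1 → L1 hit [-]
3: W B5 → L1 miss [D]
4: R B5 → L1 hit [D]
5: R B3 → L1 miss wb→B5 [-]
6: R B3 → L1 hit [-]
7: R B4 → L0 miss [-]
8: W B3 → L1 hit [D]
9: W B5 → L1 miss wb→B3 [D]
10: W B2 → L0 miss [D]
11: W B2 → L0 hit [D]
12: R B2 → L0 hit [D]
13: W B5 → L1 hit [D]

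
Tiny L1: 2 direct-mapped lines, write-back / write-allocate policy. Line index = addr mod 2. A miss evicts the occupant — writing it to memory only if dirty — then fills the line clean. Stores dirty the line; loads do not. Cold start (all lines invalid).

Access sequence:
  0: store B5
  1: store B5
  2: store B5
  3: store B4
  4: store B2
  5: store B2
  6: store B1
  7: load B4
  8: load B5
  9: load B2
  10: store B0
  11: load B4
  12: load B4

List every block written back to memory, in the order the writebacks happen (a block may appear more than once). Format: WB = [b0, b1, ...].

WB = [4, 5, 2, 1, 0]

  0 | W B5 → L1 miss [D]
  1 | W B5 → L1 hit [D]
  2 | W B5 → L1 hit [D]
  3 | W B4 → L0 miss [D]
  4 | W B2 → L0 miss wb→B4 [D]
  5 | W B2 → L0 hit [D]
  6 | W B1 → L1 miss wb→B5 [D]
  7 | R B4 → L0 miss wb→B2 [-]
  8 | R B5 → L1 miss wb→B1 [-]
  9 | R B2 → L0 miss [-]
  10 | W B0 → L0 miss [D]
  11 | R B4 → L0 miss wb→B0 [-]
  12 | R B4 → L0 hit [-]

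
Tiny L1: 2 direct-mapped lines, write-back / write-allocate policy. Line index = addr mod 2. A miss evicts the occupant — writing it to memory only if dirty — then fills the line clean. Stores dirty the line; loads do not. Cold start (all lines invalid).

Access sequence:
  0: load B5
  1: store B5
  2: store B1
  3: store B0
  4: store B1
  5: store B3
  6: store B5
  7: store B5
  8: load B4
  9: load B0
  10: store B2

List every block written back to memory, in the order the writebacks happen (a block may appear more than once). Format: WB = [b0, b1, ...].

WB = [5, 1, 3, 0]

  0 | R B5 → L1 miss [-]
  1 | W B5 → L1 hit [D]
  2 | W B1 → L1 miss wb→B5 [D]
  3 | W B0 → L0 miss [D]
  4 | W B1 → L1 hit [D]
  5 | W B3 → L1 miss wb→B1 [D]
  6 | W B5 → L1 miss wb→B3 [D]
  7 | W B5 → L1 hit [D]
  8 | R B4 → L0 miss wb→B0 [-]
  9 | R B0 → L0 miss [-]
  10 | W B2 → L0 miss [D]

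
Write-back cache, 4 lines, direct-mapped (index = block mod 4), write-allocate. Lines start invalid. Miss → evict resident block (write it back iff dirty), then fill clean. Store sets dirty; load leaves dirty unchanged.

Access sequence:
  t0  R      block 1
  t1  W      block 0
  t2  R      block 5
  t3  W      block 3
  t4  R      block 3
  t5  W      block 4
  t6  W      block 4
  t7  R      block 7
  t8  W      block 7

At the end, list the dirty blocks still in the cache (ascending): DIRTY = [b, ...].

DIRTY = [4, 7]

  0 | R B1 → L1 miss [-]
  1 | W B0 → L0 miss [D]
  2 | R B5 → L1 miss [-]
  3 | W B3 → L3 miss [D]
  4 | R B3 → L3 hit [D]
  5 | W B4 → L0 miss wb→B0 [D]
  6 | W B4 → L0 hit [D]
  7 | R B7 → L3 miss wb→B3 [-]
  8 | W B7 → L3 hit [D]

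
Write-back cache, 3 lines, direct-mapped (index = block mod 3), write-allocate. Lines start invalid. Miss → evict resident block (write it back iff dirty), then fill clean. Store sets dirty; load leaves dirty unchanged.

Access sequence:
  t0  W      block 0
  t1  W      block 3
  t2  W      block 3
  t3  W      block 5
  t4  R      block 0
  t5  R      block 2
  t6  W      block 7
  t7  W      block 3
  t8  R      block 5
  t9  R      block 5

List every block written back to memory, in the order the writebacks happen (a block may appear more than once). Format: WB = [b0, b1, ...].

WB = [0, 3, 5]

0: W B0 → L0 miss [D]
1: W B3 → L0 miss wb→B0 [D]
2: W B3 → L0 hit [D]
3: W B5 → L2 miss [D]
4: R B0 → L0 miss wb→B3 [-]
5: R B2 → L2 miss wb→B5 [-]
6: W B7 → L1 miss [D]
7: W B3 → L0 miss [D]
8: R B5 → L2 miss [-]
9: R B5 → L2 hit [-]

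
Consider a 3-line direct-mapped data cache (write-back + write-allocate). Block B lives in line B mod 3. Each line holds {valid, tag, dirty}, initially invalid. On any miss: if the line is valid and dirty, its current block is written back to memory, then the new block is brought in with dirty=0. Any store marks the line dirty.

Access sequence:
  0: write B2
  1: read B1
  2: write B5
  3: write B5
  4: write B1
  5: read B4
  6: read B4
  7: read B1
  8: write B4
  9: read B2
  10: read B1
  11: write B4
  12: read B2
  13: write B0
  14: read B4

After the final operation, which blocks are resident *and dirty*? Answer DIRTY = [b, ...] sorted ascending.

DIRTY = [0, 4]

0: W B2 → L2 miss [D]
1: R B1 → L1 miss [-]
2: W B5 → L2 miss wb→B2 [D]
3: W B5 → L2 hit [D]
4: W B1 → L1 hit [D]
5: R B4 → L1 miss wb→B1 [-]
6: R B4 → L1 hit [-]
7: R B1 → L1 miss [-]
8: W B4 → L1 miss [D]
9: R B2 → L2 miss wb→B5 [-]
10: R B1 → L1 miss wb→B4 [-]
11: W B4 → L1 miss [D]
12: R B2 → L2 hit [-]
13: W B0 → L0 miss [D]
14: R B4 → L1 hit [D]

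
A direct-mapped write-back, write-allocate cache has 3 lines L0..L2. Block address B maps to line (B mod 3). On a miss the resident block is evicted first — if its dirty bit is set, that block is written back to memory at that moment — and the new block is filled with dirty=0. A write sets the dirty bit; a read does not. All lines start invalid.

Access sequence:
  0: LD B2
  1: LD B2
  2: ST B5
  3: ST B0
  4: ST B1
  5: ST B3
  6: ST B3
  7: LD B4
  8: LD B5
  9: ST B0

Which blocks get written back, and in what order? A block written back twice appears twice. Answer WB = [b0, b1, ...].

0: R B2 → L2 miss [-]
1: R B2 → L2 hit [-]
2: W B5 → L2 miss [D]
3: W B0 → L0 miss [D]
4: W B1 → L1 miss [D]
5: W B3 → L0 miss wb→B0 [D]
6: W B3 → L0 hit [D]
7: R B4 → L1 miss wb→B1 [-]
8: R B5 → L2 hit [D]
9: W B0 → L0 miss wb→B3 [D]

WB = [0, 1, 3]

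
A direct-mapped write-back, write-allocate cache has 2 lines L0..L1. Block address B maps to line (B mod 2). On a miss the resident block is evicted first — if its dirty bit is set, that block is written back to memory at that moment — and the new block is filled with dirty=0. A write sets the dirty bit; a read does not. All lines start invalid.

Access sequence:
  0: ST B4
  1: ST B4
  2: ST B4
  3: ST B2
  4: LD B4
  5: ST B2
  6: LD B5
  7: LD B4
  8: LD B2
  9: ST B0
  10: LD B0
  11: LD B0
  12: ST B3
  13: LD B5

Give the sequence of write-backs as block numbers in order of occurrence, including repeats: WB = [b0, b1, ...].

WB = [4, 2, 2, 3]

  0 | W B4 → L0 miss [D]
  1 | W B4 → L0 hit [D]
  2 | W B4 → L0 hit [D]
  3 | W B2 → L0 miss wb→B4 [D]
  4 | R B4 → L0 miss wb→B2 [-]
  5 | W B2 → L0 miss [D]
  6 | R B5 → L1 miss [-]
  7 | R B4 → L0 miss wb→B2 [-]
  8 | R B2 → L0 miss [-]
  9 | W B0 → L0 miss [D]
  10 | R B0 → L0 hit [D]
  11 | R B0 → L0 hit [D]
  12 | W B3 → L1 miss [D]
  13 | R B5 → L1 miss wb→B3 [-]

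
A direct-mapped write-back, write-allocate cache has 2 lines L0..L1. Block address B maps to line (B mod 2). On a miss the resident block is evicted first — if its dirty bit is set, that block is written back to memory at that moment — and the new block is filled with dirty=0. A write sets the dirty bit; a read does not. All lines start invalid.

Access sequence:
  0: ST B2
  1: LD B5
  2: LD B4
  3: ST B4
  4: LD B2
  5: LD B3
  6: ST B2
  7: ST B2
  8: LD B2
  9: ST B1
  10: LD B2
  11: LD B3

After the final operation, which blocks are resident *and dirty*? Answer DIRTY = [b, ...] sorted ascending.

DIRTY = [2]

  0 | W B2 → L0 miss [D]
  1 | R B5 → L1 miss [-]
  2 | R B4 → L0 miss wb→B2 [-]
  3 | W B4 → L0 hit [D]
  4 | R B2 → L0 miss wb→B4 [-]
  5 | R B3 → L1 miss [-]
  6 | W B2 → L0 hit [D]
  7 | W B2 → L0 hit [D]
  8 | R B2 → L0 hit [D]
  9 | W B1 → L1 miss [D]
  10 | R B2 → L0 hit [D]
  11 | R B3 → L1 miss wb→B1 [-]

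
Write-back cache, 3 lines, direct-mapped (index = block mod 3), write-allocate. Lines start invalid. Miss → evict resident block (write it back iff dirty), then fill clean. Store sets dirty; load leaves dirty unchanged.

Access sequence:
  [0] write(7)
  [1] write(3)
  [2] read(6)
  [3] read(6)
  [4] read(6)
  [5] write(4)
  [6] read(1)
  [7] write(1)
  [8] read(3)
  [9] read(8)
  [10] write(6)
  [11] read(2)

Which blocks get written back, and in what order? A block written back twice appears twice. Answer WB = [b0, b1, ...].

0: W B7 → L1 miss [D]
1: W B3 → L0 miss [D]
2: R B6 → L0 miss wb→B3 [-]
3: R B6 → L0 hit [-]
4: R B6 → L0 hit [-]
5: W B4 → L1 miss wb→B7 [D]
6: R B1 → L1 miss wb→B4 [-]
7: W B1 → L1 hit [D]
8: R B3 → L0 miss [-]
9: R B8 → L2 miss [-]
10: W B6 → L0 miss [D]
11: R B2 → L2 miss [-]

WB = [3, 7, 4]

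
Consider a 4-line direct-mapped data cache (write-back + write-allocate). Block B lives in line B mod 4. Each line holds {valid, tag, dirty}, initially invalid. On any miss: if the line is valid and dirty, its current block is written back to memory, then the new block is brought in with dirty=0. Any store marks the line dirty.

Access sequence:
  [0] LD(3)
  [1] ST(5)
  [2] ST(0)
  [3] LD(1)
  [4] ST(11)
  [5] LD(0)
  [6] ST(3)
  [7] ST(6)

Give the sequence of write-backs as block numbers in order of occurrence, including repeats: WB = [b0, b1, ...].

0: R B3 -> L3 miss  d=-]
1: W B5 -> L1 miss  d=D]
2: W B0 -> L0 miss  d=D]
3: R B1 -> L1 miss wb->B5  d=-]
4: W B11 -> L3 miss  d=D]
5: R B0 -> L0 hit  d=D]
6: W B3 -> L3 miss wb->B11  d=D]
7: W B6 -> L2 miss  d=D]

WB = [5, 11]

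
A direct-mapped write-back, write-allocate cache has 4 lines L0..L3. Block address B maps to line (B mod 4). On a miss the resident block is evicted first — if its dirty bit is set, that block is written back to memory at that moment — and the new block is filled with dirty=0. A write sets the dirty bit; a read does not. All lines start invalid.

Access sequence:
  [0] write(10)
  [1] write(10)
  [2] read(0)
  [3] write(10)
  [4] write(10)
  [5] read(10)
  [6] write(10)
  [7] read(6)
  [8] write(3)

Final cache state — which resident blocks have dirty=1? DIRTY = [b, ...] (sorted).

0: W B10 -> L2 miss  d=D]
1: W B10 -> L2 hit  d=D]
2: R B0 -> L0 miss  d=-]
3: W B10 -> L2 hit  d=D]
4: W B10 -> L2 hit  d=D]
5: R B10 -> L2 hit  d=D]
6: W B10 -> L2 hit  d=D]
7: R B6 -> L2 miss wb->B10  d=-]
8: W B3 -> L3 miss  d=D]

DIRTY = [3]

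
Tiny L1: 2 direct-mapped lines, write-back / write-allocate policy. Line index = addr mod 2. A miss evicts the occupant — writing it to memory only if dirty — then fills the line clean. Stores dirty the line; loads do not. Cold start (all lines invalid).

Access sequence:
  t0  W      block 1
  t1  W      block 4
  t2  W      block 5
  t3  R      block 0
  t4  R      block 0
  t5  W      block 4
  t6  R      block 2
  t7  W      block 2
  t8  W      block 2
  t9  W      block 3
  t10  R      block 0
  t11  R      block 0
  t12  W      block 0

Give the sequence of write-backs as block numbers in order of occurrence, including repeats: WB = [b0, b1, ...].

WB = [1, 4, 4, 5, 2]

  0 | W B1 → L1 miss [D]
  1 | W B4 → L0 miss [D]
  2 | W B5 → L1 miss wb→B1 [D]
  3 | R B0 → L0 miss wb→B4 [-]
  4 | R B0 → L0 hit [-]
  5 | W B4 → L0 miss [D]
  6 | R B2 → L0 miss wb→B4 [-]
  7 | W B2 → L0 hit [D]
  8 | W B2 → L0 hit [D]
  9 | W B3 → L1 miss wb→B5 [D]
  10 | R B0 → L0 miss wb→B2 [-]
  11 | R B0 → L0 hit [-]
  12 | W B0 → L0 hit [D]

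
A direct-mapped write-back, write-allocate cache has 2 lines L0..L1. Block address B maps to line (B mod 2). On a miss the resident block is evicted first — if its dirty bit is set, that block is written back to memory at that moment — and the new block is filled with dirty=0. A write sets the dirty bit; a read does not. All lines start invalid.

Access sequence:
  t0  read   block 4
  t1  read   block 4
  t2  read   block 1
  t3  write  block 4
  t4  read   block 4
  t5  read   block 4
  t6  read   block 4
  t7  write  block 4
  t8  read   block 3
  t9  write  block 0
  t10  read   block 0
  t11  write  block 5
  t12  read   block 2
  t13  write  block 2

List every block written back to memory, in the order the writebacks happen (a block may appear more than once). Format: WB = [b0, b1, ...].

0: R B4 -> L0 miss  d=-]
1: R B4 -> L0 hit  d=-]
2: R B1 -> L1 miss  d=-]
3: W B4 -> L0 hit  d=D]
4: R B4 -> L0 hit  d=D]
5: R B4 -> L0 hit  d=D]
6: R B4 -> L0 hit  d=D]
7: W B4 -> L0 hit  d=D]
8: R B3 -> L1 miss  d=-]
9: W B0 -> L0 miss wb->B4  d=D]
10: R B0 -> L0 hit  d=D]
11: W B5 -> L1 miss  d=D]
12: R B2 -> L0 miss wb->B0  d=-]
13: W B2 -> L0 hit  d=D]

WB = [4, 0]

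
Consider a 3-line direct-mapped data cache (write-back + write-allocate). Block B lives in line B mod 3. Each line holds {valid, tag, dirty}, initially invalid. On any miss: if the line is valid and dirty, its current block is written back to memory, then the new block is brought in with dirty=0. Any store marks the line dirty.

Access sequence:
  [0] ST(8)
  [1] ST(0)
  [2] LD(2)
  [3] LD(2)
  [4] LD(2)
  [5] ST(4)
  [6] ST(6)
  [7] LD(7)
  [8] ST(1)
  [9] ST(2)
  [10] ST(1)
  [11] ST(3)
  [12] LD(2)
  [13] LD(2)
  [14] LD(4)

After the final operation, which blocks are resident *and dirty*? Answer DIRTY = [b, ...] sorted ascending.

  0 | W B8 → L2 miss [D]
  1 | W B0 → L0 miss [D]
  2 | R B2 → L2 miss wb→B8 [-]
  3 | R B2 → L2 hit [-]
  4 | R B2 → L2 hit [-]
  5 | W B4 → L1 miss [D]
  6 | W B6 → L0 miss wb→B0 [D]
  7 | R B7 → L1 miss wb→B4 [-]
  8 | W B1 → L1 miss [D]
  9 | W B2 → L2 hit [D]
  10 | W B1 → L1 hit [D]
  11 | W B3 → L0 miss wb→B6 [D]
  12 | R B2 → L2 hit [D]
  13 | R B2 → L2 hit [D]
  14 | R B4 → L1 miss wb→B1 [-]

DIRTY = [2, 3]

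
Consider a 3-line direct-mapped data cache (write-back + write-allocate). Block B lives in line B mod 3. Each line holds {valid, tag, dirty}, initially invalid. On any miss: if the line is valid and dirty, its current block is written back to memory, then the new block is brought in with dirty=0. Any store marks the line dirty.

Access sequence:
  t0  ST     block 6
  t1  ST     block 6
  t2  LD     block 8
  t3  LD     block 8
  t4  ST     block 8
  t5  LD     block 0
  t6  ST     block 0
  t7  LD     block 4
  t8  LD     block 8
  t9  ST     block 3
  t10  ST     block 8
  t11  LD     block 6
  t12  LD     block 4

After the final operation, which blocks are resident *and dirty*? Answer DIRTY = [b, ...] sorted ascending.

  0 | W B6 → L0 miss [D]
  1 | W B6 → L0 hit [D]
  2 | R B8 → L2 miss [-]
  3 | R B8 → L2 hit [-]
  4 | W B8 → L2 hit [D]
  5 | R B0 → L0 miss wb→B6 [-]
  6 | W B0 → L0 hit [D]
  7 | R B4 → L1 miss [-]
  8 | R B8 → L2 hit [D]
  9 | W B3 → L0 miss wb→B0 [D]
  10 | W B8 → L2 hit [D]
  11 | R B6 → L0 miss wb→B3 [-]
  12 | R B4 → L1 hit [-]

DIRTY = [8]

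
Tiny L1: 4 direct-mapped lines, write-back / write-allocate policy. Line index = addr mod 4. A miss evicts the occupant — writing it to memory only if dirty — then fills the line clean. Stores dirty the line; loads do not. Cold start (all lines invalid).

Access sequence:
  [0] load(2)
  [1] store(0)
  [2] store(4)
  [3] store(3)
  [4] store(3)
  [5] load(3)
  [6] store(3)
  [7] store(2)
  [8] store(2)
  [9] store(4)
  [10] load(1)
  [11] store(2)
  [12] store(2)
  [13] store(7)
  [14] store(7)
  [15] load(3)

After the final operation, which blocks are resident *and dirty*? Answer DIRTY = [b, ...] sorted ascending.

  0 | R B2 → L2 miss [-]
  1 | W B0 → L0 miss [D]
  2 | W B4 → L0 miss wb→B0 [D]
  3 | W B3 → L3 miss [D]
  4 | W B3 → L3 hit [D]
  5 | R B3 → L3 hit [D]
  6 | W B3 → L3 hit [D]
  7 | W B2 → L2 hit [D]
  8 | W B2 → L2 hit [D]
  9 | W B4 → L0 hit [D]
  10 | R B1 → L1 miss [-]
  11 | W B2 → L2 hit [D]
  12 | W B2 → L2 hit [D]
  13 | W B7 → L3 miss wb→B3 [D]
  14 | W B7 → L3 hit [D]
  15 | R B3 → L3 miss wb→B7 [-]

DIRTY = [2, 4]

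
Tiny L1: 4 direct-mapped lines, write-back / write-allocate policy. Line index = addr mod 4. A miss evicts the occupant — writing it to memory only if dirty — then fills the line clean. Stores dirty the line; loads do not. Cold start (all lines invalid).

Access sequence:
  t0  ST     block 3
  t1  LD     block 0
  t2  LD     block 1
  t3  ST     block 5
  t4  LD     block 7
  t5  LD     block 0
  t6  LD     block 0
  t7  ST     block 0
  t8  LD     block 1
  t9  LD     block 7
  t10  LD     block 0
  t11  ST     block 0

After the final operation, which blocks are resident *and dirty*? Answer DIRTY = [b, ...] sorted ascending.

  0 | W B3 → L3 miss [D]
  1 | R B0 → L0 miss [-]
  2 | R B1 → L1 miss [-]
  3 | W B5 → L1 miss [D]
  4 | R B7 → L3 miss wb→B3 [-]
  5 | R B0 → L0 hit [-]
  6 | R B0 → L0 hit [-]
  7 | W B0 → L0 hit [D]
  8 | R B1 → L1 miss wb→B5 [-]
  9 | R B7 → L3 hit [-]
  10 | R B0 → L0 hit [D]
  11 | W B0 → L0 hit [D]

DIRTY = [0]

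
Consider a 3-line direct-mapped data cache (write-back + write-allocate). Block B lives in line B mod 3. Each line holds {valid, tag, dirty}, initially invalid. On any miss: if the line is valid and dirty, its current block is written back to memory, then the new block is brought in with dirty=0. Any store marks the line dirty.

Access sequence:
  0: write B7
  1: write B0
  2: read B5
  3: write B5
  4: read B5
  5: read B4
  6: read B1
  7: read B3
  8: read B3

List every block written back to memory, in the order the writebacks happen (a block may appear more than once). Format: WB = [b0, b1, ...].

WB = [7, 0]

  0 | W B7 → L1 miss [D]
  1 | W B0 → L0 miss [D]
  2 | R B5 → L2 miss [-]
  3 | W B5 → L2 hit [D]
  4 | R B5 → L2 hit [D]
  5 | R B4 → L1 miss wb→B7 [-]
  6 | R B1 → L1 miss [-]
  7 | R B3 → L0 miss wb→B0 [-]
  8 | R B3 → L0 hit [-]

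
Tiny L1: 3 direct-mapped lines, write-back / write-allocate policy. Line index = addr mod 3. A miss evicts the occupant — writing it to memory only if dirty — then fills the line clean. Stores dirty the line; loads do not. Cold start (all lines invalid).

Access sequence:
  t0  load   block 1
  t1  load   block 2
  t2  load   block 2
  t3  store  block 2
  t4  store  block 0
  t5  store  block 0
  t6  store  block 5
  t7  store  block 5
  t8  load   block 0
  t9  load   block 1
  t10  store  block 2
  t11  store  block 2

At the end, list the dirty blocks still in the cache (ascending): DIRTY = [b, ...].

DIRTY = [0, 2]

0: R B1 → L1 miss [-]
1: R B2 → L2 miss [-]
2: R B2 → L2 hit [-]
3: W B2 → L2 hit [D]
4: W B0 → L0 miss [D]
5: W B0 → L0 hit [D]
6: W B5 → L2 miss wb→B2 [D]
7: W B5 → L2 hit [D]
8: R B0 → L0 hit [D]
9: R B1 → L1 hit [-]
10: W B2 → L2 miss wb→B5 [D]
11: W B2 → L2 hit [D]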